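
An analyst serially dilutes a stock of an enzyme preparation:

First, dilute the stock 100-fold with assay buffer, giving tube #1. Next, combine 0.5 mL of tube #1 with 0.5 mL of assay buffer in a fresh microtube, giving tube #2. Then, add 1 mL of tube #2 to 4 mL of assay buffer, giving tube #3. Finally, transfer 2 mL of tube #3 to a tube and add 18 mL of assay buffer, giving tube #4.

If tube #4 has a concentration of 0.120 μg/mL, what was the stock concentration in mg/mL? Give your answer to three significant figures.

1.20 mg/mL

Step 1: 100-fold → factor 100
Step 2: 0.5 mL + 0.5 mL = 1 mL total → factor 1/0.5 = 2
Step 3: 1 mL + 4 mL = 5 mL total → factor 5/1 = 5
Step 4: 2 mL + 18 mL = 20 mL total → factor 20/2 = 10
Overall dilution factor = 100 × 2 × 5 × 10 = 10000
Stock = 0.120 μg/mL × 10000 = 1200 μg/mL = 1.20 mg/mL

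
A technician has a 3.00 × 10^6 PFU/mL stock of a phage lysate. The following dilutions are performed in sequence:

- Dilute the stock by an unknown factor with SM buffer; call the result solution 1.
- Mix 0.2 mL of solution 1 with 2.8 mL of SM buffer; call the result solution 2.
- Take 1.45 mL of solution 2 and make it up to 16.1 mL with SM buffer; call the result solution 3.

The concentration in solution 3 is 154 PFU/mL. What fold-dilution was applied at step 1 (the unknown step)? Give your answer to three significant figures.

Step 1: unknown factor x
Step 2: 0.2 mL + 2.8 mL = 3 mL total → factor 3/0.2 = 15
Step 3: 1.45 mL brought to 16.1 mL → factor 16.1/1.45 = 11.103
Product of known-step factors = 166.55
Overall factor = 3.00 × 10^6 PFU/mL / (154 PFU/mL) = 19481
x = 19481 / 166.55 = 117

117-fold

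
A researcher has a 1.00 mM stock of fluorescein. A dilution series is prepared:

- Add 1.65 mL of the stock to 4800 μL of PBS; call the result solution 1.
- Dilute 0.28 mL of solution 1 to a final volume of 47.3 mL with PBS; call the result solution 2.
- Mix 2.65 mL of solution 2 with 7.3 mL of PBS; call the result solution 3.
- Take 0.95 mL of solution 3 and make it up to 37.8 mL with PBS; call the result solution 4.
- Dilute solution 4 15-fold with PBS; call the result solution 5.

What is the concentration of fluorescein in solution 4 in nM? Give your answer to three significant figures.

10.1 nM

Step 1: 1.65 mL + 4800 μL = 6.45 mL total → factor 6.45/1.65 = 3.9091
Step 2: 0.28 mL brought to 47.3 mL → factor 47.3/0.28 = 168.93
Step 3: 2.65 mL + 7.3 mL = 9.95 mL total → factor 9.95/2.65 = 3.7547
Step 4: 0.95 mL brought to 37.8 mL → factor 37.8/0.95 = 39.789
Dilution factor through solution 4 = 3.9091 × 168.93 × 3.7547 × 39.789 = 98656
[solution 4] = 1.00 mM / 98656 = 1.014 × 10^-5 mM = 10.1 nM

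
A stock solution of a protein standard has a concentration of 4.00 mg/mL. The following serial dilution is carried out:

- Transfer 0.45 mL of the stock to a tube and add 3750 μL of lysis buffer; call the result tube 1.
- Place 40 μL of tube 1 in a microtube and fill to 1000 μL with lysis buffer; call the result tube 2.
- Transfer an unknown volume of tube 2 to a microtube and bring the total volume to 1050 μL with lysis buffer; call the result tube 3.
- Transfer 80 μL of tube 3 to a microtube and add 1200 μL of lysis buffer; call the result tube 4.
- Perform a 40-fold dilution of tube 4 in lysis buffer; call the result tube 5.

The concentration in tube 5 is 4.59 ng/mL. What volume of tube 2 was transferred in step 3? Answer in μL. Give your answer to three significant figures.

Step 1: 0.45 mL + 3750 μL = 4.2 mL total → factor 4.2/0.45 = 9.3333
Step 2: 40 μL brought to 1000 μL → factor 1000/40 = 25
Step 3: v brought to 1050 μL → factor = 1050 μL/v
Step 4: 80 μL + 1200 μL = 1280 μL total → factor 1280/80 = 16
Step 5: 40-fold → factor 40
Product of known-step factors = 1.4933 × 10^5
Overall factor = 4.00 mg/mL / (4.59 ng/mL) = 8.7146 × 10^5
Step-3 factor = 8.7146 × 10^5 / 1.4933 × 10^5 = 5.8357
v = 1050 μL / 5.8357 = 180 μL

180 μL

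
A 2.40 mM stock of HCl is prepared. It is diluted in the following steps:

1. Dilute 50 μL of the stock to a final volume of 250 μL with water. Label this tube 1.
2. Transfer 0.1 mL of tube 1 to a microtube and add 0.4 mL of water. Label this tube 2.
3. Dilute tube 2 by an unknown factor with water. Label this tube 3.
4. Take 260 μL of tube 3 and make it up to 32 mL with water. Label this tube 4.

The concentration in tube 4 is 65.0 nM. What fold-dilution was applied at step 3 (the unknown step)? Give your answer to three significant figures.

12.0-fold

Step 1: 50 μL brought to 250 μL → factor 250/50 = 5
Step 2: 0.1 mL + 0.4 mL = 0.5 mL total → factor 0.5/0.1 = 5
Step 3: unknown factor x
Step 4: 260 μL brought to 32 mL → factor 32000/260 = 123.08
Product of known-step factors = 3076.9
Overall factor = 2.40 mM / (65.0 nM) = 36923
x = 36923 / 3076.9 = 12.0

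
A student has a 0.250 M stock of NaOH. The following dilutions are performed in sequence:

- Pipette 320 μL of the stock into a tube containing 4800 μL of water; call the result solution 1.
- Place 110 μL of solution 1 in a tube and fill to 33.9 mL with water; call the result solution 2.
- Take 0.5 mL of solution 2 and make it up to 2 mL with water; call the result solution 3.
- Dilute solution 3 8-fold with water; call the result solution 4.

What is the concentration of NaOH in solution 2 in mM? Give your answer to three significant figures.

0.0507 mM

Step 1: 320 μL + 4800 μL = 5120 μL total → factor 5120/320 = 16
Step 2: 110 μL brought to 33.9 mL → factor 33900/110 = 308.18
Dilution factor through solution 2 = 16 × 308.18 = 4930.9
[solution 2] = 0.250 M / 4930.9 = 5.070 × 10^-5 M = 0.0507 mM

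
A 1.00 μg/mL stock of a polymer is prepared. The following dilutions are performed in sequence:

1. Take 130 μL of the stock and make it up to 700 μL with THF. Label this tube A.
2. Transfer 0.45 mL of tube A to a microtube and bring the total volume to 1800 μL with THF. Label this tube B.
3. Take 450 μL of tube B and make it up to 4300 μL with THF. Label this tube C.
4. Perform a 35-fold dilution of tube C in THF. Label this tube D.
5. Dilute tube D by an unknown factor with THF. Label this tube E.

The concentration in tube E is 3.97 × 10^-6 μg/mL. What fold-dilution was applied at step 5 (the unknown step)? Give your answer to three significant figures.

35.0-fold

Step 1: 130 μL brought to 700 μL → factor 700/130 = 5.3846
Step 2: 0.45 mL brought to 1800 μL → factor 1.8/0.45 = 4
Step 3: 450 μL brought to 4300 μL → factor 4300/450 = 9.5556
Step 4: 35-fold → factor 35
Step 5: unknown factor x
Product of known-step factors = 7203.4
Overall factor = 1.00 μg/mL / (3.97 × 10^-6 μg/mL) = 2.5189 × 10^5
x = 2.5189 × 10^5 / 7203.4 = 35.0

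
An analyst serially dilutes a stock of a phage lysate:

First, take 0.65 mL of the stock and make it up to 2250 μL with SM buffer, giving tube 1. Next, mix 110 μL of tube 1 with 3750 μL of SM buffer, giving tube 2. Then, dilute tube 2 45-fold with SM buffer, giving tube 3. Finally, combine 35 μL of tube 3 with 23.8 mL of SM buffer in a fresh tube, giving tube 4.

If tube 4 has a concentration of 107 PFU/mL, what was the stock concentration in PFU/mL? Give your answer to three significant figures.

Step 1: 0.65 mL brought to 2250 μL → factor 2.25/0.65 = 3.4615
Step 2: 110 μL + 3750 μL = 3860 μL total → factor 3860/110 = 35.091
Step 3: 45-fold → factor 45
Step 4: 35 μL + 23.8 mL = 23835 μL total → factor 23835/35 = 681
Overall dilution factor = 3.4615 × 35.091 × 45 × 681 = 3.7224 × 10^6
Stock = 107 PFU/mL × 3.7224 × 10^6 = 3.98 × 10^8 PFU/mL

3.98 × 10^8 PFU/mL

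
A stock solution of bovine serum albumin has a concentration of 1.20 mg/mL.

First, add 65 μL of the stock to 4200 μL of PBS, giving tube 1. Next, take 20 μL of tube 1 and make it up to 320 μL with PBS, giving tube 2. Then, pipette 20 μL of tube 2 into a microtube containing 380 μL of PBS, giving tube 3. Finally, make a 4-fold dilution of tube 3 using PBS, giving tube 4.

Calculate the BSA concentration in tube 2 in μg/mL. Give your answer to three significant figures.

1.14 μg/mL

Step 1: 65 μL + 4200 μL = 4265 μL total → factor 4265/65 = 65.615
Step 2: 20 μL brought to 320 μL → factor 320/20 = 16
Dilution factor through tube 2 = 65.615 × 16 = 1049.8
[tube 2] = 1.20 mg/mL / 1049.8 = 0.001143 mg/mL = 1.14 μg/mL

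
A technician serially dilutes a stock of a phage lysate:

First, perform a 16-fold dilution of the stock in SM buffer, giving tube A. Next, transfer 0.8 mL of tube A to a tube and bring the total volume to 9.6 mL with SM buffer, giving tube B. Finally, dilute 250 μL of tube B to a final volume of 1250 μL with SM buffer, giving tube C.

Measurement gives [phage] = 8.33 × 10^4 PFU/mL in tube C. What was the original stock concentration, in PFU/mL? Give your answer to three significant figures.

Step 1: 16-fold → factor 16
Step 2: 0.8 mL brought to 9.6 mL → factor 9.6/0.8 = 12
Step 3: 250 μL brought to 1250 μL → factor 1250/250 = 5
Overall dilution factor = 16 × 12 × 5 = 960
Stock = 8.33 × 10^4 PFU/mL × 960 = 8.00 × 10^7 PFU/mL

8.00 × 10^7 PFU/mL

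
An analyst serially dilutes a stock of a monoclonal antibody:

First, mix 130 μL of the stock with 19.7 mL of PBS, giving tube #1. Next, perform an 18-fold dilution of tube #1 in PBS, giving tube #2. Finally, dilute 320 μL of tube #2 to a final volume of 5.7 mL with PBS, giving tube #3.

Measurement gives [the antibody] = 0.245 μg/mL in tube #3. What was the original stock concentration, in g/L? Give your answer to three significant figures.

Step 1: 130 μL + 19.7 mL = 19830 μL total → factor 19830/130 = 152.54
Step 2: 18-fold → factor 18
Step 3: 320 μL brought to 5.7 mL → factor 5700/320 = 17.812
Overall dilution factor = 152.54 × 18 × 17.812 = 48908
Stock = 0.245 μg/mL × 48908 = 1.198 × 10^4 μg/mL = 12.0 g/L

12.0 g/L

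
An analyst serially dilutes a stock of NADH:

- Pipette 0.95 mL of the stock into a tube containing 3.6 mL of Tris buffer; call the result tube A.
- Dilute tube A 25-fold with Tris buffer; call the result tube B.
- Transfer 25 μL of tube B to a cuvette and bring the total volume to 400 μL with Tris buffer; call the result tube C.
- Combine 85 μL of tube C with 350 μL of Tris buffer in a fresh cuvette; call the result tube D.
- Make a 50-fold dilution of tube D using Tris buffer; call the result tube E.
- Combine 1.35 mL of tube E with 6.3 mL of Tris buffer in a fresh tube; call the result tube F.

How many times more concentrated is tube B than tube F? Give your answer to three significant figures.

2.32 × 10^4

Step 1: 0.95 mL + 3.6 mL = 4.55 mL total → factor 4.55/0.95 = 4.7895
Step 2: 25-fold → factor 25
Step 3: 25 μL brought to 400 μL → factor 400/25 = 16
Step 4: 85 μL + 350 μL = 435 μL total → factor 435/85 = 5.1176
Step 5: 50-fold → factor 50
Step 6: 1.35 mL + 6.3 mL = 7.65 mL total → factor 7.65/1.35 = 5.6667
Dilution factor to tube B = 119.74; to tube F = 2.7779 × 10^6
[tube B]/[tube F] = (factor to tube F)/(factor to tube B) = 2.7779 × 10^6/119.74 = 2.32 × 10^4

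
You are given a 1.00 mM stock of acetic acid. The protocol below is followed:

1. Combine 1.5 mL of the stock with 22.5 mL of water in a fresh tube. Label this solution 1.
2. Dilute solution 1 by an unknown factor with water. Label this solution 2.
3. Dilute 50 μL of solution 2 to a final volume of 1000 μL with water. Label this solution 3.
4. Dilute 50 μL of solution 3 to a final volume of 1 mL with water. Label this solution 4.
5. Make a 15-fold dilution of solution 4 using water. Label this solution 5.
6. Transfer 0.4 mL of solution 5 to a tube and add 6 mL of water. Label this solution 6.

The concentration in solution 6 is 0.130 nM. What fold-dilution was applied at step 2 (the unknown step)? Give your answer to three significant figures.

Step 1: 1.5 mL + 22.5 mL = 24 mL total → factor 24/1.5 = 16
Step 2: unknown factor x
Step 3: 50 μL brought to 1000 μL → factor 1000/50 = 20
Step 4: 50 μL brought to 1 mL → factor 1000/50 = 20
Step 5: 15-fold → factor 15
Step 6: 0.4 mL + 6 mL = 6.4 mL total → factor 6.4/0.4 = 16
Product of known-step factors = 1.536 × 10^6
Overall factor = 1.00 mM / (0.130 nM) = 7.6923 × 10^6
x = 7.6923 × 10^6 / 1.536 × 10^6 = 5.01

5.01-fold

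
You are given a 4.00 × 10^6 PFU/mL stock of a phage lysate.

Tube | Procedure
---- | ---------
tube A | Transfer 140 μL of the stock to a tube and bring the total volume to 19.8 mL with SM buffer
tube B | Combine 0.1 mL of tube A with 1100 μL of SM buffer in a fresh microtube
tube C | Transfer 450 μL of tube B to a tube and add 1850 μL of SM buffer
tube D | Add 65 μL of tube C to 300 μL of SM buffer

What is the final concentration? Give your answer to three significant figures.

Step 1: 140 μL brought to 19.8 mL → factor 19800/140 = 141.43
Step 2: 0.1 mL + 1100 μL = 1.2 mL total → factor 1.2/0.1 = 12
Step 3: 450 μL + 1850 μL = 2300 μL total → factor 2300/450 = 5.1111
Step 4: 65 μL + 300 μL = 365 μL total → factor 365/65 = 5.6154
Overall dilution factor = 141.43 × 12 × 5.1111 × 5.6154 = 48709
Final = 4.00 × 10^6 PFU/mL / 48709 = 82.1 PFU/mL

82.1 PFU/mL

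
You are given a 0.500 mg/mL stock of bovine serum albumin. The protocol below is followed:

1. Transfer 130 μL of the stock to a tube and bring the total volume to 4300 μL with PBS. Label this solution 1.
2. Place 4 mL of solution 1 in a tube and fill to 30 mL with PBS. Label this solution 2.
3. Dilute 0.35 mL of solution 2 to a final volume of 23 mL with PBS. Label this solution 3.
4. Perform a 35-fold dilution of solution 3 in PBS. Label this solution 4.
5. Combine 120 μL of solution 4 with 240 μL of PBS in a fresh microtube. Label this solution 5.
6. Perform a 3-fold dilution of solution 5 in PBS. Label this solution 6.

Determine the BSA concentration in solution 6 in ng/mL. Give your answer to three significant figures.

0.0974 ng/mL

Step 1: 130 μL brought to 4300 μL → factor 4300/130 = 33.077
Step 2: 4 mL brought to 30 mL → factor 30/4 = 7.5
Step 3: 0.35 mL brought to 23 mL → factor 23/0.35 = 65.714
Step 4: 35-fold → factor 35
Step 5: 120 μL + 240 μL = 360 μL total → factor 360/120 = 3
Step 6: 3-fold → factor 3
Overall dilution factor = 33.077 × 7.5 × 65.714 × 35 × 3 × 3 = 5.1352 × 10^6
Final = 0.500 mg/mL / 5.1352 × 10^6 = 9.737 × 10^-8 mg/mL = 0.0974 ng/mL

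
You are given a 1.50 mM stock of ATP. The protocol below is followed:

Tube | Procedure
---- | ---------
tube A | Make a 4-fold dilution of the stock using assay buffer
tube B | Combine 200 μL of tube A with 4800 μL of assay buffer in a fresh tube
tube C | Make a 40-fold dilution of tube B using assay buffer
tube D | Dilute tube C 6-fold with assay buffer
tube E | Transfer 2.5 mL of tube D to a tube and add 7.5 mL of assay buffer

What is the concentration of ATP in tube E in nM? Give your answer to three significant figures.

15.6 nM

Step 1: 4-fold → factor 4
Step 2: 200 μL + 4800 μL = 5000 μL total → factor 5000/200 = 25
Step 3: 40-fold → factor 40
Step 4: 6-fold → factor 6
Step 5: 2.5 mL + 7.5 mL = 10 mL total → factor 10/2.5 = 4
Overall dilution factor = 4 × 25 × 40 × 6 × 4 = 96000
Final = 1.50 mM / 96000 = 1.563 × 10^-5 mM = 15.6 nM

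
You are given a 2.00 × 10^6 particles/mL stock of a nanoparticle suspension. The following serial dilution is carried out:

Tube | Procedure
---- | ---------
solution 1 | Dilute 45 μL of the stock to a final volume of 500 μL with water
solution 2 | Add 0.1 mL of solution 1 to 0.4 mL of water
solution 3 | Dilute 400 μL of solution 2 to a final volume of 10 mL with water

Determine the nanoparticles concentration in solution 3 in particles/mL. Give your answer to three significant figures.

Step 1: 45 μL brought to 500 μL → factor 500/45 = 11.111
Step 2: 0.1 mL + 0.4 mL = 0.5 mL total → factor 0.5/0.1 = 5
Step 3: 400 μL brought to 10 mL → factor 10000/400 = 25
Overall dilution factor = 11.111 × 5 × 25 = 1388.9
Final = 2.00 × 10^6 particles/mL / 1388.9 = 1.44 × 10^3 particles/mL

1.44 × 10^3 particles/mL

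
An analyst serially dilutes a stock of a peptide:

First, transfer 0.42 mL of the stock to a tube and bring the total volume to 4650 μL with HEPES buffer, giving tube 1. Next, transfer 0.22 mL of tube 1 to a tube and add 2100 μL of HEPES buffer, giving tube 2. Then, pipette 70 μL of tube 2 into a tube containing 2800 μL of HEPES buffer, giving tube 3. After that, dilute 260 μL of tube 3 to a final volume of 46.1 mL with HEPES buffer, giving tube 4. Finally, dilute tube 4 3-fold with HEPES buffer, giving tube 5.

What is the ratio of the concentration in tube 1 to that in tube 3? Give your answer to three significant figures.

Step 1: 0.42 mL brought to 4650 μL → factor 4.65/0.42 = 11.071
Step 2: 0.22 mL + 2100 μL = 2.32 mL total → factor 2.32/0.22 = 10.545
Step 3: 70 μL + 2800 μL = 2870 μL total → factor 2870/70 = 41
Dilution factor to tube 1 = 11.071; to tube 3 = 4786.9
[tube 1]/[tube 3] = (factor to tube 3)/(factor to tube 1) = 4786.9/11.071 = 432

432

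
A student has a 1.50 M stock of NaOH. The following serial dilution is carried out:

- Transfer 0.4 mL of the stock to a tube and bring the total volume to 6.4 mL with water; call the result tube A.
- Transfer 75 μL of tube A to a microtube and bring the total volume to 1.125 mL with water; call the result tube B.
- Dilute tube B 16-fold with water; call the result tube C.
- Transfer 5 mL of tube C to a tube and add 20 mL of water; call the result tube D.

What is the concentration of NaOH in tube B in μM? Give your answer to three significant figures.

6.25 × 10^3 μM

Step 1: 0.4 mL brought to 6.4 mL → factor 6.4/0.4 = 16
Step 2: 75 μL brought to 1.125 mL → factor 1125/75 = 15
Dilution factor through tube B = 16 × 15 = 240
[tube B] = 1.50 M / 240 = 0.006250 M = 6.25 × 10^3 μM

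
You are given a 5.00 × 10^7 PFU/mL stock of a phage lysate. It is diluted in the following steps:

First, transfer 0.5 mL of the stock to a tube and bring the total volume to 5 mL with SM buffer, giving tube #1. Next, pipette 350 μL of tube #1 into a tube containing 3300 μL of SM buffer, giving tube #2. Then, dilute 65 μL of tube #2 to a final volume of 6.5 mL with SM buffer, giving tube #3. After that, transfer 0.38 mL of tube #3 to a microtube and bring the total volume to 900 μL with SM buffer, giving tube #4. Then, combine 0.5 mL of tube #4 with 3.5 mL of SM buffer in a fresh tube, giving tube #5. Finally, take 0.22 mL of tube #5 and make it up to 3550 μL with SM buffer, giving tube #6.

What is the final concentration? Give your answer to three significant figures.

Step 1: 0.5 mL brought to 5 mL → factor 5/0.5 = 10
Step 2: 350 μL + 3300 μL = 3650 μL total → factor 3650/350 = 10.429
Step 3: 65 μL brought to 6.5 mL → factor 6500/65 = 100
Step 4: 0.38 mL brought to 900 μL → factor 0.9/0.38 = 2.3684
Step 5: 0.5 mL + 3.5 mL = 4 mL total → factor 4/0.5 = 8
Step 6: 0.22 mL brought to 3550 μL → factor 3.55/0.22 = 16.136
Overall dilution factor = 10 × 10.429 × 100 × 2.3684 × 8 × 16.136 = 3.1884 × 10^6
Final = 5.00 × 10^7 PFU/mL / 3.1884 × 10^6 = 15.7 PFU/mL

15.7 PFU/mL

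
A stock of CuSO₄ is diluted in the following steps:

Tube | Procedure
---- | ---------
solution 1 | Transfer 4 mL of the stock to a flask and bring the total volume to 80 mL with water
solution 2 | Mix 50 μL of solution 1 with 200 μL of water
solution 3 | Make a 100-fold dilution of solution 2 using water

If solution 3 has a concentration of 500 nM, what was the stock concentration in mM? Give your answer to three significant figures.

5.00 mM

Step 1: 4 mL brought to 80 mL → factor 80/4 = 20
Step 2: 50 μL + 200 μL = 250 μL total → factor 250/50 = 5
Step 3: 100-fold → factor 100
Overall dilution factor = 20 × 5 × 100 = 10000
Stock = 500 nM × 10000 = 5.000 × 10^6 nM = 5.00 mM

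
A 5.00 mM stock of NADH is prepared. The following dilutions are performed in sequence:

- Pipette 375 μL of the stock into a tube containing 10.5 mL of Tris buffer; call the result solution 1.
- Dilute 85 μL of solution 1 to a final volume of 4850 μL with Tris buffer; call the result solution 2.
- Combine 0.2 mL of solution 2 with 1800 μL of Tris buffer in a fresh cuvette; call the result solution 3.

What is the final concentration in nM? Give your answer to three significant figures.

302 nM

Step 1: 375 μL + 10.5 mL = 10875 μL total → factor 10875/375 = 29
Step 2: 85 μL brought to 4850 μL → factor 4850/85 = 57.059
Step 3: 0.2 mL + 1800 μL = 2 mL total → factor 2/0.2 = 10
Overall dilution factor = 29 × 57.059 × 10 = 16547
Final = 5.00 mM / 16547 = 0.0003022 mM = 302 nM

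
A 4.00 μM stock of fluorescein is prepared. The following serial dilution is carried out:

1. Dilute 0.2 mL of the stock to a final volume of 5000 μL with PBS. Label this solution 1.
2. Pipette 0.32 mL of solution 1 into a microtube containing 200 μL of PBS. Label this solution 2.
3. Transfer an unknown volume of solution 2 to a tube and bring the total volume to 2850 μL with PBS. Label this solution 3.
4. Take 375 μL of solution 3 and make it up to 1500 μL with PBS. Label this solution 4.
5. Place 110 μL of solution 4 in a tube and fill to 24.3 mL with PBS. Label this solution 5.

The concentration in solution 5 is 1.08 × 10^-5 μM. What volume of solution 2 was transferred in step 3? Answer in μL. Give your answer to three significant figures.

Step 1: 0.2 mL brought to 5000 μL → factor 5/0.2 = 25
Step 2: 0.32 mL + 200 μL = 0.52 mL total → factor 0.52/0.32 = 1.625
Step 3: v brought to 2850 μL → factor = 2850 μL/v
Step 4: 375 μL brought to 1500 μL → factor 1500/375 = 4
Step 5: 110 μL brought to 24.3 mL → factor 24300/110 = 220.91
Product of known-step factors = 35898
Overall factor = 4.00 μM / (1.08 × 10^-5 μM) = 3.7037 × 10^5
Step-3 factor = 3.7037 × 10^5 / 35898 = 10.317
v = 2850 μL / 10.317 = 276 μL

276 μL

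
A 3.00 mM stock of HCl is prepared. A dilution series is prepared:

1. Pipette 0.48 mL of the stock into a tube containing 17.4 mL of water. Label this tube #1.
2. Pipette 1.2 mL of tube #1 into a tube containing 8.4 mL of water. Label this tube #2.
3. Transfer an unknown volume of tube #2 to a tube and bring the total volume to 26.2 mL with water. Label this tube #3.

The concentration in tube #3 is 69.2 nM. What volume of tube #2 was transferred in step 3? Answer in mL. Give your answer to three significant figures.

0.180 mL

Step 1: 0.48 mL + 17.4 mL = 17.88 mL total → factor 17.88/0.48 = 37.25
Step 2: 1.2 mL + 8.4 mL = 9.6 mL total → factor 9.6/1.2 = 8
Step 3: v brought to 26.2 mL → factor = 26.2 mL/v
Product of known-step factors = 298
Overall factor = 3.00 mM / (69.2 nM) = 43353
Step-3 factor = 43353 / 298 = 145.48
v = 26.2 mL / 145.48 = 0.180 mL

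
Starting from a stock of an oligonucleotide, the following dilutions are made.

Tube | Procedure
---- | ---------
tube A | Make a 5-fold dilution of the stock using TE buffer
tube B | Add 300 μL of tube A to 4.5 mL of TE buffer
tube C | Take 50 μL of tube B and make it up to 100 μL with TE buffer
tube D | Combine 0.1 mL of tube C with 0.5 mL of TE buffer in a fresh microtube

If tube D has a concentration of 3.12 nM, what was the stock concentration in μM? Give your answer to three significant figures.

Step 1: 5-fold → factor 5
Step 2: 300 μL + 4.5 mL = 4800 μL total → factor 4800/300 = 16
Step 3: 50 μL brought to 100 μL → factor 100/50 = 2
Step 4: 0.1 mL + 0.5 mL = 0.6 mL total → factor 0.6/0.1 = 6
Overall dilution factor = 5 × 16 × 2 × 6 = 960
Stock = 3.12 nM × 960 = 2995 nM = 3.00 μM

3.00 μM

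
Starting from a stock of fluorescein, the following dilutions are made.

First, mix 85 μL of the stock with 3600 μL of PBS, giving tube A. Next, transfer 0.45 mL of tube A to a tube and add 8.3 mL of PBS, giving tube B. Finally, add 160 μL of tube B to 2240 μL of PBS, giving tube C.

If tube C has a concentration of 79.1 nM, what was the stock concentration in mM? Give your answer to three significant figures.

1.00 mM

Step 1: 85 μL + 3600 μL = 3685 μL total → factor 3685/85 = 43.353
Step 2: 0.45 mL + 8.3 mL = 8.75 mL total → factor 8.75/0.45 = 19.444
Step 3: 160 μL + 2240 μL = 2400 μL total → factor 2400/160 = 15
Overall dilution factor = 43.353 × 19.444 × 15 = 12645
Stock = 79.1 nM × 12645 = 1.000 × 10^6 nM = 1.00 mM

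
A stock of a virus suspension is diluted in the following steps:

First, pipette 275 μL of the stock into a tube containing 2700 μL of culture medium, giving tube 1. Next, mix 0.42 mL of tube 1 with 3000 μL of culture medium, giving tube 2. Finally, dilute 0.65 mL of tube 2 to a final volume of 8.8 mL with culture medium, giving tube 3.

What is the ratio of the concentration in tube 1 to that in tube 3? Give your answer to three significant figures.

Step 1: 275 μL + 2700 μL = 2975 μL total → factor 2975/275 = 10.818
Step 2: 0.42 mL + 3000 μL = 3.42 mL total → factor 3.42/0.42 = 8.1429
Step 3: 0.65 mL brought to 8.8 mL → factor 8.8/0.65 = 13.538
Dilution factor to tube 1 = 10.818; to tube 3 = 1192.6
[tube 1]/[tube 3] = (factor to tube 3)/(factor to tube 1) = 1192.6/10.818 = 110

110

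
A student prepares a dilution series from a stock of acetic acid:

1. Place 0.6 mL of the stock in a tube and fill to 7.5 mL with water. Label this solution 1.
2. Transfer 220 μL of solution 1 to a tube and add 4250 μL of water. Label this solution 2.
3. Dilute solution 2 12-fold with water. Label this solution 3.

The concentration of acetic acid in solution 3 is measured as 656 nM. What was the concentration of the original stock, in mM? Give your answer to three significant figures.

Step 1: 0.6 mL brought to 7.5 mL → factor 7.5/0.6 = 12.5
Step 2: 220 μL + 4250 μL = 4470 μL total → factor 4470/220 = 20.318
Step 3: 12-fold → factor 12
Overall dilution factor = 12.5 × 20.318 × 12 = 3047.7
Stock = 656 nM × 3047.7 = 1.999 × 10^6 nM = 2.00 mM

2.00 mM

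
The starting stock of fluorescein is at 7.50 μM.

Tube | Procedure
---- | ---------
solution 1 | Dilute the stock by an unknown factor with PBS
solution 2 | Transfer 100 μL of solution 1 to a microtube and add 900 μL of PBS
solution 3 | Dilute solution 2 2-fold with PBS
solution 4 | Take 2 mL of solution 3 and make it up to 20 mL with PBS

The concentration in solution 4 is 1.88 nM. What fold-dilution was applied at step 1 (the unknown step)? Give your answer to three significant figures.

19.9-fold

Step 1: unknown factor x
Step 2: 100 μL + 900 μL = 1000 μL total → factor 1000/100 = 10
Step 3: 2-fold → factor 2
Step 4: 2 mL brought to 20 mL → factor 20/2 = 10
Product of known-step factors = 200
Overall factor = 7.50 μM / (1.88 nM) = 3989.4
x = 3989.4 / 200 = 19.9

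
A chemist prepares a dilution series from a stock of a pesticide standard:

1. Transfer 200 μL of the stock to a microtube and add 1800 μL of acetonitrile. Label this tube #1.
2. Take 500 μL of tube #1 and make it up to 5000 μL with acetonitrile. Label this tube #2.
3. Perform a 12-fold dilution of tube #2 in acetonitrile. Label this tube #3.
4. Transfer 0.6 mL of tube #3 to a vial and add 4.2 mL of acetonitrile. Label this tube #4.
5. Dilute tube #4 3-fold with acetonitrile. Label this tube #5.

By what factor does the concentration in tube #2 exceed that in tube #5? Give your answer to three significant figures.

Step 1: 200 μL + 1800 μL = 2000 μL total → factor 2000/200 = 10
Step 2: 500 μL brought to 5000 μL → factor 5000/500 = 10
Step 3: 12-fold → factor 12
Step 4: 0.6 mL + 4.2 mL = 4.8 mL total → factor 4.8/0.6 = 8
Step 5: 3-fold → factor 3
Dilution factor to tube #2 = 100; to tube #5 = 28800
[tube #2]/[tube #5] = (factor to tube #5)/(factor to tube #2) = 28800/100 = 288

288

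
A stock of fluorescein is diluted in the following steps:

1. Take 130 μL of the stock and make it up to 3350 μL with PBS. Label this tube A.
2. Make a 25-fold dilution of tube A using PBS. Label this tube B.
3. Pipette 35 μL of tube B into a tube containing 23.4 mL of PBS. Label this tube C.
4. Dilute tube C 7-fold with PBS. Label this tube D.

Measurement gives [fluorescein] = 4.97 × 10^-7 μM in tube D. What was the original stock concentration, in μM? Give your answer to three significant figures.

Step 1: 130 μL brought to 3350 μL → factor 3350/130 = 25.769
Step 2: 25-fold → factor 25
Step 3: 35 μL + 23.4 mL = 23435 μL total → factor 23435/35 = 669.57
Step 4: 7-fold → factor 7
Overall dilution factor = 25.769 × 25 × 669.57 × 7 = 3.0195 × 10^6
Stock = 4.97 × 10^-7 μM × 3.0195 × 10^6 = 1.50 μM

1.50 μM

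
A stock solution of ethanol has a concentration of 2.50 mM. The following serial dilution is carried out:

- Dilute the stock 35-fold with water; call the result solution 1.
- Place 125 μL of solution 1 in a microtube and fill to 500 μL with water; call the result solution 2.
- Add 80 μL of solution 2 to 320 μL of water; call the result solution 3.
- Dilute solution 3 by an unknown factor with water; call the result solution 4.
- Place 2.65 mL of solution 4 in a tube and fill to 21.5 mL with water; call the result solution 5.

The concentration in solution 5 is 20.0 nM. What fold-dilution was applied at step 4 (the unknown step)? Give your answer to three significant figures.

Step 1: 35-fold → factor 35
Step 2: 125 μL brought to 500 μL → factor 500/125 = 4
Step 3: 80 μL + 320 μL = 400 μL total → factor 400/80 = 5
Step 4: unknown factor x
Step 5: 2.65 mL brought to 21.5 mL → factor 21.5/2.65 = 8.1132
Product of known-step factors = 5679.2
Overall factor = 2.50 mM / (20.0 nM) = 1.25 × 10^5
x = 1.25 × 10^5 / 5679.2 = 22.0

22.0-fold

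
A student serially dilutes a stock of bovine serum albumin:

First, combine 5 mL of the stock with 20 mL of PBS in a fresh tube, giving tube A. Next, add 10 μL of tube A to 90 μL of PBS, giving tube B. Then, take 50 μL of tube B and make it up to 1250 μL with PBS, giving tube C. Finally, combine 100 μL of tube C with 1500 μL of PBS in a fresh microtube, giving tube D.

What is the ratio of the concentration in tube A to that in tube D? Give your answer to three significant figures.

4.00 × 10^3

Step 1: 5 mL + 20 mL = 25 mL total → factor 25/5 = 5
Step 2: 10 μL + 90 μL = 100 μL total → factor 100/10 = 10
Step 3: 50 μL brought to 1250 μL → factor 1250/50 = 25
Step 4: 100 μL + 1500 μL = 1600 μL total → factor 1600/100 = 16
Dilution factor to tube A = 5; to tube D = 20000
[tube A]/[tube D] = (factor to tube D)/(factor to tube A) = 20000/5 = 4.00 × 10^3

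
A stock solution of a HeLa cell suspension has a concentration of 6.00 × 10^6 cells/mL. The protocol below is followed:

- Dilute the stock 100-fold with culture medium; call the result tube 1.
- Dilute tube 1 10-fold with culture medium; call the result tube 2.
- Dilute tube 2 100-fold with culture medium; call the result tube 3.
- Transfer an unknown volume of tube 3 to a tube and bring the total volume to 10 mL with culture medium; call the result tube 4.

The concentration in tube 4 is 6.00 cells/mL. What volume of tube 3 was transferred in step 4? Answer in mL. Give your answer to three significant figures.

Step 1: 100-fold → factor 100
Step 2: 10-fold → factor 10
Step 3: 100-fold → factor 100
Step 4: v brought to 10 mL → factor = 10 mL/v
Product of known-step factors = 1 × 10^5
Overall factor = 6.00 × 10^6 cells/mL / (6.00 cells/mL) = 1 × 10^6
Step-4 factor = 1 × 10^6 / 1 × 10^5 = 10
v = 10 mL / 10 = 1.00 mL

1.00 mL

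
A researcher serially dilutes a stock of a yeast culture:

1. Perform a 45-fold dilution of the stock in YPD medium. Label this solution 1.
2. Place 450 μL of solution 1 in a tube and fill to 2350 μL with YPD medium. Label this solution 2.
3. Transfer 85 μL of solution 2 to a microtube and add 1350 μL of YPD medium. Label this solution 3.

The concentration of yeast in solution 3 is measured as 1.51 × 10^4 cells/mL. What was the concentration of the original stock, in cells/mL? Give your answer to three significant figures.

5.99 × 10^7 cells/mL

Step 1: 45-fold → factor 45
Step 2: 450 μL brought to 2350 μL → factor 2350/450 = 5.2222
Step 3: 85 μL + 1350 μL = 1435 μL total → factor 1435/85 = 16.882
Overall dilution factor = 45 × 5.2222 × 16.882 = 3967.4
Stock = 1.51 × 10^4 cells/mL × 3967.4 = 5.99 × 10^7 cells/mL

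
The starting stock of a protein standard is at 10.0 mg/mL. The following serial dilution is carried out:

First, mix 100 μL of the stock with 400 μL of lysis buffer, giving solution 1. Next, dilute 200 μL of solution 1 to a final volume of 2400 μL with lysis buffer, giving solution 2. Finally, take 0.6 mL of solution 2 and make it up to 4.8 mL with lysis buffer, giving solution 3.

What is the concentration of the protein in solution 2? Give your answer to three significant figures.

Step 1: 100 μL + 400 μL = 500 μL total → factor 500/100 = 5
Step 2: 200 μL brought to 2400 μL → factor 2400/200 = 12
Dilution factor through solution 2 = 5 × 12 = 60
[solution 2] = 10.0 mg/mL / 60 = 0.167 mg/mL

0.167 mg/mL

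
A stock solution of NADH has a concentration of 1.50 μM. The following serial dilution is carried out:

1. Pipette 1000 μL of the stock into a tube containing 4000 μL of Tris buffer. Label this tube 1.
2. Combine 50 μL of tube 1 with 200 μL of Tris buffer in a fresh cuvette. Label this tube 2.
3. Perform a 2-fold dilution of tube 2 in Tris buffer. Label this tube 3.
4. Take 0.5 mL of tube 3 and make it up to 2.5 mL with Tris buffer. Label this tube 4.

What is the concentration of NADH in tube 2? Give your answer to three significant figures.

0.0600 μM

Step 1: 1000 μL + 4000 μL = 5000 μL total → factor 5000/1000 = 5
Step 2: 50 μL + 200 μL = 250 μL total → factor 250/50 = 5
Dilution factor through tube 2 = 5 × 5 = 25
[tube 2] = 1.50 μM / 25 = 0.0600 μM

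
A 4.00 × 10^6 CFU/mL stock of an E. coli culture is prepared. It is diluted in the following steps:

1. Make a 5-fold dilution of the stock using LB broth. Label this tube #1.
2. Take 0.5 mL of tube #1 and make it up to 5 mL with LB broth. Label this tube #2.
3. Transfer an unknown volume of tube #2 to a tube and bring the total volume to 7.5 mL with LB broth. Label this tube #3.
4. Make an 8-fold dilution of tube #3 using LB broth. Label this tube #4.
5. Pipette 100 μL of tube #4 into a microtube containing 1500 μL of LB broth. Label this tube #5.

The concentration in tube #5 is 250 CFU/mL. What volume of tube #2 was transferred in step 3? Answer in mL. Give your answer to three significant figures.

Step 1: 5-fold → factor 5
Step 2: 0.5 mL brought to 5 mL → factor 5/0.5 = 10
Step 3: v brought to 7.5 mL → factor = 7.5 mL/v
Step 4: 8-fold → factor 8
Step 5: 100 μL + 1500 μL = 1600 μL total → factor 1600/100 = 16
Product of known-step factors = 6400
Overall factor = 4.00 × 10^6 CFU/mL / (250 CFU/mL) = 16000
Step-3 factor = 16000 / 6400 = 2.5
v = 7.5 mL / 2.5 = 3.00 mL

3.00 mL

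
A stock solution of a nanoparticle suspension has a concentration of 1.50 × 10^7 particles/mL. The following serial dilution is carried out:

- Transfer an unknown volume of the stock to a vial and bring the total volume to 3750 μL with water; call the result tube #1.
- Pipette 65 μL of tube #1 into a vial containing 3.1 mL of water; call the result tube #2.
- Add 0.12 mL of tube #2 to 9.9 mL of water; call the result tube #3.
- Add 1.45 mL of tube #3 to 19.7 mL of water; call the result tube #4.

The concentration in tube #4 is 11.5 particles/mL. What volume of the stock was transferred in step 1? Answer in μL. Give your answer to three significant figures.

Step 1: v brought to 3750 μL → factor = 3750 μL/v
Step 2: 65 μL + 3.1 mL = 3165 μL total → factor 3165/65 = 48.692
Step 3: 0.12 mL + 9.9 mL = 10.02 mL total → factor 10.02/0.12 = 83.5
Step 4: 1.45 mL + 19.7 mL = 21.15 mL total → factor 21.15/1.45 = 14.586
Product of known-step factors = 59305
Overall factor = 1.50 × 10^7 particles/mL / (11.5 particles/mL) = 1.3043 × 10^6
Step-1 factor = 1.3043 × 10^6 / 59305 = 21.994
v = 3750 μL / 21.994 = 171 μL

171 μL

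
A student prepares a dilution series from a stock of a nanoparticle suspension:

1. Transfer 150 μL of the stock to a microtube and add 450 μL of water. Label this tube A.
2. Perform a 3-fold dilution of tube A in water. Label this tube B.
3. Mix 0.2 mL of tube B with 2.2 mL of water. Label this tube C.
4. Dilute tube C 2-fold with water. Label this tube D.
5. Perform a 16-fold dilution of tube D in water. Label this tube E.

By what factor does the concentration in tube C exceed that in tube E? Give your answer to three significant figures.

32.0

Step 1: 150 μL + 450 μL = 600 μL total → factor 600/150 = 4
Step 2: 3-fold → factor 3
Step 3: 0.2 mL + 2.2 mL = 2.4 mL total → factor 2.4/0.2 = 12
Step 4: 2-fold → factor 2
Step 5: 16-fold → factor 16
Dilution factor to tube C = 144; to tube E = 4608
[tube C]/[tube E] = (factor to tube E)/(factor to tube C) = 4608/144 = 32.0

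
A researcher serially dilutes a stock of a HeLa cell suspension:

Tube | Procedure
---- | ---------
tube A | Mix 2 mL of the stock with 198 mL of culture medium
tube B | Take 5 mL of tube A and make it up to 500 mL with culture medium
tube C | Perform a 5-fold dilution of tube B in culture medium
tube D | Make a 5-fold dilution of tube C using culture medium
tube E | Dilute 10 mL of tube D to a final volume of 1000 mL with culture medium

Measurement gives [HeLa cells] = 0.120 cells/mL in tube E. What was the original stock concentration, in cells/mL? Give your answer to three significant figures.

Step 1: 2 mL + 198 mL = 200 mL total → factor 200/2 = 100
Step 2: 5 mL brought to 500 mL → factor 500/5 = 100
Step 3: 5-fold → factor 5
Step 4: 5-fold → factor 5
Step 5: 10 mL brought to 1000 mL → factor 1000/10 = 100
Overall dilution factor = 100 × 100 × 5 × 5 × 100 = 2.5 × 10^7
Stock = 0.120 cells/mL × 2.5 × 10^7 = 3.00 × 10^6 cells/mL

3.00 × 10^6 cells/mL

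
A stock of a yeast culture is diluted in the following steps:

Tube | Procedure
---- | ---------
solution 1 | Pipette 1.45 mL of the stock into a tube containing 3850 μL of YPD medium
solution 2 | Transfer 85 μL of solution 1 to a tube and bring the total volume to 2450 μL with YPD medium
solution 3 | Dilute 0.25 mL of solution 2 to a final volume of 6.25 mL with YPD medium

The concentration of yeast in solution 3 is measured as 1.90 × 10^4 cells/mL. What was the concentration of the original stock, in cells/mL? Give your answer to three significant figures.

Step 1: 1.45 mL + 3850 μL = 5.3 mL total → factor 5.3/1.45 = 3.6552
Step 2: 85 μL brought to 2450 μL → factor 2450/85 = 28.824
Step 3: 0.25 mL brought to 6.25 mL → factor 6.25/0.25 = 25
Overall dilution factor = 3.6552 × 28.824 × 25 = 2633.9
Stock = 1.90 × 10^4 cells/mL × 2633.9 = 5.00 × 10^7 cells/mL

5.00 × 10^7 cells/mL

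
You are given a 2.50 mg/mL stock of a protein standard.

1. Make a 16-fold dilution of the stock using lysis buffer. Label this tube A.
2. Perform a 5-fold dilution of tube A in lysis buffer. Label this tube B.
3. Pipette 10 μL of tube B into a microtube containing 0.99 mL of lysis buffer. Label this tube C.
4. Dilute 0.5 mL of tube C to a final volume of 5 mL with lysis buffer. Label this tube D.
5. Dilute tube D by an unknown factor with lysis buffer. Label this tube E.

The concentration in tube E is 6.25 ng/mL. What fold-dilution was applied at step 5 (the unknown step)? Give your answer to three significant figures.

5.00-fold

Step 1: 16-fold → factor 16
Step 2: 5-fold → factor 5
Step 3: 10 μL + 0.99 mL = 1000 μL total → factor 1000/10 = 100
Step 4: 0.5 mL brought to 5 mL → factor 5/0.5 = 10
Step 5: unknown factor x
Product of known-step factors = 80000
Overall factor = 2.50 mg/mL / (6.25 ng/mL) = 4 × 10^5
x = 4 × 10^5 / 80000 = 5.00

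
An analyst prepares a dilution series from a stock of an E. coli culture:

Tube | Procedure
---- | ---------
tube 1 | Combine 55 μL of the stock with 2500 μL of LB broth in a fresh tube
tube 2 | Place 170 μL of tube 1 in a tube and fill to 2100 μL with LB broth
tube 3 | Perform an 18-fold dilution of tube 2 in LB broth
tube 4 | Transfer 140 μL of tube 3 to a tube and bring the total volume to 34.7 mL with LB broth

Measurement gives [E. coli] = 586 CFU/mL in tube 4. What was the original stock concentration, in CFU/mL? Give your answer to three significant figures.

Step 1: 55 μL + 2500 μL = 2555 μL total → factor 2555/55 = 46.455
Step 2: 170 μL brought to 2100 μL → factor 2100/170 = 12.353
Step 3: 18-fold → factor 18
Step 4: 140 μL brought to 34.7 mL → factor 34700/140 = 247.86
Overall dilution factor = 46.455 × 12.353 × 18 × 247.86 = 2.5602 × 10^6
Stock = 586 CFU/mL × 2.5602 × 10^6 = 1.50 × 10^9 CFU/mL

1.50 × 10^9 CFU/mL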